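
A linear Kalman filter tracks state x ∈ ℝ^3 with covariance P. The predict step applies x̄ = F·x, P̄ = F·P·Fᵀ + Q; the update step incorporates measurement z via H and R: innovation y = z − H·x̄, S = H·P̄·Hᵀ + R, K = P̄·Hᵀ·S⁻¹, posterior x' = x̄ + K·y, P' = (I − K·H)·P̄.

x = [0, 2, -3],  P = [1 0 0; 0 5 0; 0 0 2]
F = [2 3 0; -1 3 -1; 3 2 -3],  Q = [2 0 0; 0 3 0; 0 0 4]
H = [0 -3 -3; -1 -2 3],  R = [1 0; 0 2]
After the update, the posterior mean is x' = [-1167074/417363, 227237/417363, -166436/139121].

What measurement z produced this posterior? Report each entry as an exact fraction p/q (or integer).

z = [2, -2]

x̄ = F·x = [6, 9, 13]
P̄ = F·P·Fᵀ + Q = [51 43 36; 43 51 33; 36 33 51]
S = H·P̄·Hᵀ + R = [1513 -15; -15 276]
K = P̄·Hᵀ·S⁻¹ = [-21949/139121 -47432/417363; -23414/139121 -73378/417363; -22929/139121 24461/139121]
x' − x̄ = [-3671252/417363, -3529030/417363, -1975009/139121] = K·y
y = (KᵀK)⁻¹·Kᵀ·(x' − x̄) = [68, -17]
z = y + H·x̄ = [68, -17] + [-66, 15] = [2, -2]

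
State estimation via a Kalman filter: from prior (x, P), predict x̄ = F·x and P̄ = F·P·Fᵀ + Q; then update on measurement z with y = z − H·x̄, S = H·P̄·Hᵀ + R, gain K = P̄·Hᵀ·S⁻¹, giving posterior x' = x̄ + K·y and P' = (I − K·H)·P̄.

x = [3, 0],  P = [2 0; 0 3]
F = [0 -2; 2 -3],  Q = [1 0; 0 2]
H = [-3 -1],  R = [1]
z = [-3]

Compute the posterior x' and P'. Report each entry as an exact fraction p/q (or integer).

x̄ = F·x = [0, 6]
P̄ = F·P·Fᵀ + Q = [13 18; 18 37]
y = z − H·x̄ = [3]
S = H·P̄·Hᵀ + R = [263]
K = P̄·Hᵀ·S⁻¹ = [-57/263; -91/263]
x' = x̄ + K·y = [-171/263, 1305/263]
P' = (I − K·H)·P̄ = [170/263 -453/263; -453/263 1450/263]

x' = [-171/263, 1305/263]
P' = [170/263 -453/263; -453/263 1450/263]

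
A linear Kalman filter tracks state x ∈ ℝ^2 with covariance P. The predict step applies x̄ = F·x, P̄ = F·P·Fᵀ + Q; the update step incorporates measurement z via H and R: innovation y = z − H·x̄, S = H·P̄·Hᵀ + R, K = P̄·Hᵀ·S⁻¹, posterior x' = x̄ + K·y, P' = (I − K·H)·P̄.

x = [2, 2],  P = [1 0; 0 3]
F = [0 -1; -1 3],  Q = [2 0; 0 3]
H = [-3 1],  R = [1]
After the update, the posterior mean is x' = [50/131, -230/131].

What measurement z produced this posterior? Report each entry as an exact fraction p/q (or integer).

z = [-3]

x̄ = F·x = [-2, 4]
P̄ = F·P·Fᵀ + Q = [5 -9; -9 31]
S = H·P̄·Hᵀ + R = [131]
K = P̄·Hᵀ·S⁻¹ = [-24/131; 58/131]
x' − x̄ = [312/131, -754/131] = K·y
y = (KᵀK)⁻¹·Kᵀ·(x' − x̄) = [-13]
z = y + H·x̄ = [-13] + [10] = [-3]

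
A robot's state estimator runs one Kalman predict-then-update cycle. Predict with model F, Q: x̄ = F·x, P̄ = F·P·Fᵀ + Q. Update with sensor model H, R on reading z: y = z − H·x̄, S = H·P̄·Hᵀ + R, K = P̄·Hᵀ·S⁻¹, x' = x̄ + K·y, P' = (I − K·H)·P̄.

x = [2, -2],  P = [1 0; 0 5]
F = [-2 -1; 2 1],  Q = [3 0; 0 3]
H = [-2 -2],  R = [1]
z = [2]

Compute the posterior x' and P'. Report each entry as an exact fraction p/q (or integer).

x' = [-62/25, 38/25]
P' = [264/25 -261/25; -261/25 264/25]

x̄ = F·x = [-2, 2]
P̄ = F·P·Fᵀ + Q = [12 -9; -9 12]
y = z − H·x̄ = [2]
S = H·P̄·Hᵀ + R = [25]
K = P̄·Hᵀ·S⁻¹ = [-6/25; -6/25]
x' = x̄ + K·y = [-62/25, 38/25]
P' = (I − K·H)·P̄ = [264/25 -261/25; -261/25 264/25]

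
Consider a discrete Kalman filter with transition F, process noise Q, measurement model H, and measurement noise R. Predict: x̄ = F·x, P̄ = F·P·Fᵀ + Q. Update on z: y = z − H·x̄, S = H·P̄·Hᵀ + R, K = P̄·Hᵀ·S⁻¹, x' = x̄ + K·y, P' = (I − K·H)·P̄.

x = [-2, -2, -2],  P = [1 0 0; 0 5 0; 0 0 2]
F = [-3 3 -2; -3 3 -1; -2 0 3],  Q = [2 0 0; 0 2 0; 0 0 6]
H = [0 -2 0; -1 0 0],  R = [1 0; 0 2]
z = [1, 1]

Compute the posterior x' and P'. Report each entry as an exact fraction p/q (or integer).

x' = [-376/961, -543/961, -167/961]
P' = [1456/961 58/961 -1398/961; 58/961 232/961 174/961; -1398/961 174/961 22714/961]

x̄ = F·x = [4, 2, -2]
P̄ = F·P·Fᵀ + Q = [64 58 -6; 58 58 0; -6 0 28]
y = z − H·x̄ = [5, 5]
S = H·P̄·Hᵀ + R = [233 116; 116 66]
K = P̄·Hᵀ·S⁻¹ = [-116/961 -728/961; -464/961 -29/961; -348/961 699/961]
x' = x̄ + K·y = [-376/961, -543/961, -167/961]
P' = (I − K·H)·P̄ = [1456/961 58/961 -1398/961; 58/961 232/961 174/961; -1398/961 174/961 22714/961]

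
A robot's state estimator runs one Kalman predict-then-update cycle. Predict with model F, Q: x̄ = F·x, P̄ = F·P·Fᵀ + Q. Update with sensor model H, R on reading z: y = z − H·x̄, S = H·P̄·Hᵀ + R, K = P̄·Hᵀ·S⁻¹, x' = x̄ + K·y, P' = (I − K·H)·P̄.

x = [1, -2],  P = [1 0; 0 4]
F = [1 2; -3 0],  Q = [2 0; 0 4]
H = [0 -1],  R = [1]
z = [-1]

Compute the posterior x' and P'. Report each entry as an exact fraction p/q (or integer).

x' = [-27/7, 5/7]
P' = [257/14 -3/14; -3/14 13/14]

x̄ = F·x = [-3, -3]
P̄ = F·P·Fᵀ + Q = [19 -3; -3 13]
y = z − H·x̄ = [-4]
S = H·P̄·Hᵀ + R = [14]
K = P̄·Hᵀ·S⁻¹ = [3/14; -13/14]
x' = x̄ + K·y = [-27/7, 5/7]
P' = (I − K·H)·P̄ = [257/14 -3/14; -3/14 13/14]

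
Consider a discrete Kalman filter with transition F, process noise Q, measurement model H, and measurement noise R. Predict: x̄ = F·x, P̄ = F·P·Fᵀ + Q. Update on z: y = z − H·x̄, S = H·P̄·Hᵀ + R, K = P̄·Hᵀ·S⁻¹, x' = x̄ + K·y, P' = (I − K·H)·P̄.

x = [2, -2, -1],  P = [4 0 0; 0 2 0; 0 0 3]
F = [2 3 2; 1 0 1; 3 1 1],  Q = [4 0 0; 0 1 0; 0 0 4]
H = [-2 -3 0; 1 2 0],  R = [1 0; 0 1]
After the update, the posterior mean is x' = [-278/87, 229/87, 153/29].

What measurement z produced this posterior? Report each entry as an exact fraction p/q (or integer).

x̄ = F·x = [-4, 1, 3]
P̄ = F·P·Fᵀ + Q = [50 14 36; 14 8 15; 36 15 45]
S = H·P̄·Hᵀ + R = [441 -246; -246 139]
K = P̄·Hᵀ·S⁻¹ = [-550/783 -178/261; 152/783 146/261; -1/29 12/29]
x' − x̄ = [70/87, 142/87, 66/29] = K·y
y = (KᵀK)⁻¹·Kᵀ·(x' − x̄) = [-6, 5]
z = y + H·x̄ = [-6, 5] + [5, -2] = [-1, 3]

z = [-1, 3]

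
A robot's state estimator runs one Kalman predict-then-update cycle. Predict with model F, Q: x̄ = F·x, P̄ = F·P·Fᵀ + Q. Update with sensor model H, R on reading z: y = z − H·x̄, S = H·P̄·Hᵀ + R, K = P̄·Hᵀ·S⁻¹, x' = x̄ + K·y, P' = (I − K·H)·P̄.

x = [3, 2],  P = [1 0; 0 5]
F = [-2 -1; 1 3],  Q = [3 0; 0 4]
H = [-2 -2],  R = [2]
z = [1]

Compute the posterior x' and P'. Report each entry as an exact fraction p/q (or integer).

x' = [-147/19, 138/19]
P' = [634/57 -213/19; -213/19 224/19]

x̄ = F·x = [-8, 9]
P̄ = F·P·Fᵀ + Q = [12 -17; -17 50]
y = z − H·x̄ = [3]
S = H·P̄·Hᵀ + R = [114]
K = P̄·Hᵀ·S⁻¹ = [5/57; -11/19]
x' = x̄ + K·y = [-147/19, 138/19]
P' = (I − K·H)·P̄ = [634/57 -213/19; -213/19 224/19]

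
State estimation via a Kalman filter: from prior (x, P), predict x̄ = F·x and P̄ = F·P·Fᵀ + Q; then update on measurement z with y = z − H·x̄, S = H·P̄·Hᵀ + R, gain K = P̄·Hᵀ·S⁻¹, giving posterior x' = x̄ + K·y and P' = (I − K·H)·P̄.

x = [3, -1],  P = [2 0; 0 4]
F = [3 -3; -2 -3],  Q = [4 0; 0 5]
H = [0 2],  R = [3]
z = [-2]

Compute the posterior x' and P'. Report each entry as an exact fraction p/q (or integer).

x' = [2580/199, -205/199]
P' = [9238/199 72/199; 72/199 147/199]

x̄ = F·x = [12, -3]
P̄ = F·P·Fᵀ + Q = [58 24; 24 49]
y = z − H·x̄ = [4]
S = H·P̄·Hᵀ + R = [199]
K = P̄·Hᵀ·S⁻¹ = [48/199; 98/199]
x' = x̄ + K·y = [2580/199, -205/199]
P' = (I − K·H)·P̄ = [9238/199 72/199; 72/199 147/199]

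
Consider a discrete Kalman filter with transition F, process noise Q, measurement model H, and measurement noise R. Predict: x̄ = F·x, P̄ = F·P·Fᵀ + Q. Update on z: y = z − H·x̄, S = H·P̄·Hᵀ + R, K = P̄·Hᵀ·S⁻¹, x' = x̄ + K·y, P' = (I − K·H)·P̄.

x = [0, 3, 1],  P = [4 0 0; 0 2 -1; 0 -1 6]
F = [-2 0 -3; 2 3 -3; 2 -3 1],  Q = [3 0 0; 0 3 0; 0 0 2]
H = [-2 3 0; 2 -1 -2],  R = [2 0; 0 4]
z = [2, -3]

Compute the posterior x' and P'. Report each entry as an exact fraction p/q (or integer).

x̄ = F·x = [-3, 6, -8]
P̄ = F·P·Fᵀ + Q = [73 47 -43; 47 109 -32; -43 -32 48]
y = z − H·x̄ = [-22, -7]
S = H·P̄·Hᵀ + R = [711 -223; -223 625]
K = P̄·Hᵀ·S⁻¹ = [19065/197323 65210/197323; 78276/197323 43399/197323; -19850/197323 -54440/197323]
x' = x̄ + K·y = [-1467869/197323, -841927/197323, -760804/197323]
P' = (I − K·H)·P̄ = [2436054/197323 1636746/197323 1487261/197323; 1636746/197323 1143348/197323 978274/197323; 1487261/197323 978274/197323 1107004/197323]

x' = [-1467869/197323, -841927/197323, -760804/197323]
P' = [2436054/197323 1636746/197323 1487261/197323; 1636746/197323 1143348/197323 978274/197323; 1487261/197323 978274/197323 1107004/197323]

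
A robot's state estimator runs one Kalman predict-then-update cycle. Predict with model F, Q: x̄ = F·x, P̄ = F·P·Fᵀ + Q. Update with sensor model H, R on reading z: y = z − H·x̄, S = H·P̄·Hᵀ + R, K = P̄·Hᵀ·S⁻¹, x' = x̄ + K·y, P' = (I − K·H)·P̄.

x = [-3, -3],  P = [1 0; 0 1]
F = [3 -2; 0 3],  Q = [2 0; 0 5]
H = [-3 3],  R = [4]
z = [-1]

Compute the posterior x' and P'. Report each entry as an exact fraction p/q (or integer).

x' = [-2190/373, -2337/373]
P' = [1626/373 1542/373; 1542/373 1622/373]

x̄ = F·x = [-3, -9]
P̄ = F·P·Fᵀ + Q = [15 -6; -6 14]
y = z − H·x̄ = [17]
S = H·P̄·Hᵀ + R = [373]
K = P̄·Hᵀ·S⁻¹ = [-63/373; 60/373]
x' = x̄ + K·y = [-2190/373, -2337/373]
P' = (I − K·H)·P̄ = [1626/373 1542/373; 1542/373 1622/373]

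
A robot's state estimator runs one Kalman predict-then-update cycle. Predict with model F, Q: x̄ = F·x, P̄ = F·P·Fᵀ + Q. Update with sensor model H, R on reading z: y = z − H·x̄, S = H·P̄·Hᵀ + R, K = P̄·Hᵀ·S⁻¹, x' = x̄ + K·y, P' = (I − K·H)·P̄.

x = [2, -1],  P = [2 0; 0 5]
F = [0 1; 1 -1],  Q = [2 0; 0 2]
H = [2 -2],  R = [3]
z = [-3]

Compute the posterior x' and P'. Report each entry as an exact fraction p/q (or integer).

x̄ = F·x = [-1, 3]
P̄ = F·P·Fᵀ + Q = [7 -5; -5 9]
y = z − H·x̄ = [5]
S = H·P̄·Hᵀ + R = [107]
K = P̄·Hᵀ·S⁻¹ = [24/107; -28/107]
x' = x̄ + K·y = [13/107, 181/107]
P' = (I − K·H)·P̄ = [173/107 137/107; 137/107 179/107]

x' = [13/107, 181/107]
P' = [173/107 137/107; 137/107 179/107]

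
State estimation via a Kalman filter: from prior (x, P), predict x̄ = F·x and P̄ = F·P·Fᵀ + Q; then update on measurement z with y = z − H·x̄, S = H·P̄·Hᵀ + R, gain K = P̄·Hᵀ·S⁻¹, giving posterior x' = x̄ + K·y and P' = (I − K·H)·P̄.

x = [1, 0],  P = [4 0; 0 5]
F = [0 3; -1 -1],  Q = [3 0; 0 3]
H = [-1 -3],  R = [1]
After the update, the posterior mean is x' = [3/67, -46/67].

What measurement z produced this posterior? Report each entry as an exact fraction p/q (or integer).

z = [2]

x̄ = F·x = [0, -1]
P̄ = F·P·Fᵀ + Q = [48 -15; -15 12]
S = H·P̄·Hᵀ + R = [67]
K = P̄·Hᵀ·S⁻¹ = [-3/67; -21/67]
x' − x̄ = [3/67, 21/67] = K·y
y = (KᵀK)⁻¹·Kᵀ·(x' − x̄) = [-1]
z = y + H·x̄ = [-1] + [3] = [2]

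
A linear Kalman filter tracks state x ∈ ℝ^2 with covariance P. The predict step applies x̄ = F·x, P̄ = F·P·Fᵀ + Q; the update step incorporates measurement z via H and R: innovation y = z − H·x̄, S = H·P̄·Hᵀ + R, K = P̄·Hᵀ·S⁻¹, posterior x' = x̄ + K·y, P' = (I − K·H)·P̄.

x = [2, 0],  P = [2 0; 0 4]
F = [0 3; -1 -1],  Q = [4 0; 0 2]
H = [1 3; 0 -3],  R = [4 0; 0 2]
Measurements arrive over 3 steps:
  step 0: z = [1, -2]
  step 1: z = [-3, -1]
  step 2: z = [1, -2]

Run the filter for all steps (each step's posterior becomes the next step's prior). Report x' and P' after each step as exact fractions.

step 0: x' = [-67/49, 31/49], P' = [1228/245 -144/245; -144/245 52/245]
step 1: x' = [-43263/41057, 414/41057], P' = [116944/41057 -12120/41057; -12120/41057 7188/41057]
step 2: x' = [-507046/993871, 621297/993871], P' = [14085712/4969355 -1484616/4969355; -1484616/4969355 868748/4969355]

step 0: x̄ = F·x = [0, -2]
step 0: P̄ = F·P·Fᵀ + Q = [40 -12; -12 8]
step 0: y = z − H·x̄ = [7, -8]
step 0: S = H·P̄·Hᵀ + R = [44 -36; -36 74]
step 0: K = P̄·Hᵀ·S⁻¹ = [199/245 216/245; 3/245 -78/245]
step 0: x' = x̄ + K·y = [-67/49, 31/49]
step 0: P' = (I − K·H)·P̄ = [1228/245 -144/245; -144/245 52/245]
step 1: x̄ = F·x = [93/49, 36/49]
step 1: P̄ = F·P·Fᵀ + Q = [1448/245 276/245; 276/245 1482/245]
step 1: y = z − H·x̄ = [-348/49, 59/49]
step 1: S = H·P̄·Hᵀ + R = [17422/245 -14166/245; -14166/245 13828/245]
step 1: K = P̄·Hᵀ·S⁻¹ = [20146/41057 18180/41057; 2361/41057 -10782/41057]
step 1: x' = x̄ + K·y = [-43263/41057, 414/41057]
step 1: P' = (I − K·H)·P̄ = [116944/41057 -12120/41057; -12120/41057 7188/41057]
step 2: x̄ = F·x = [1242/41057, 42849/41057]
step 2: P̄ = F·P·Fᵀ + Q = [228920/41057 14796/41057; 14796/41057 182006/41057]
step 2: y = z − H·x̄ = [-88732/41057, 46433/41057]
step 2: S = H·P̄·Hᵀ + R = [2119978/41057 -1682442/41057; -1682442/41057 1720168/41057]
step 2: K = P̄·Hᵀ·S⁻¹ = [2407966/4969355 2226924/4969355; 280407/4969355 -1303122/4969355]
step 2: x' = x̄ + K·y = [-507046/993871, 621297/993871]
step 2: P' = (I − K·H)·P̄ = [14085712/4969355 -1484616/4969355; -1484616/4969355 868748/4969355]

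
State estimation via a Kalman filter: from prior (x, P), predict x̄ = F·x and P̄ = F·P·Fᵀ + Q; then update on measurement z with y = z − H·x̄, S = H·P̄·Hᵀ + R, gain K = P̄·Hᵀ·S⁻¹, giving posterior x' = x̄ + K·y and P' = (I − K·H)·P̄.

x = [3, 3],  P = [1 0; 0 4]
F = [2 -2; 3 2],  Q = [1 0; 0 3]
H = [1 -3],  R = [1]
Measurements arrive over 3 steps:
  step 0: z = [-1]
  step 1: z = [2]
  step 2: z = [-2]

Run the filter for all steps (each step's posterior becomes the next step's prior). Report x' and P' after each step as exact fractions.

step 0: x̄ = F·x = [0, 15]
step 0: P̄ = F·P·Fᵀ + Q = [21 -10; -10 28]
step 0: y = z − H·x̄ = [44]
step 0: S = H·P̄·Hᵀ + R = [334]
step 0: K = P̄·Hᵀ·S⁻¹ = [51/334; -47/167]
step 0: x' = x̄ + K·y = [1122/167, 437/167]
step 0: P' = (I − K·H)·P̄ = [4413/334 727/167; 727/167 258/167]
step 1: x̄ = F·x = [1370/167, 4240/167]
step 1: P̄ = F·P·Fᵀ + Q = [4209/167 10753/167; 10753/167 60231/334]
step 1: y = z − H·x̄ = [11684/167]
step 1: S = H·P̄·Hᵀ + R = [421795/334]
step 1: K = P̄·Hᵀ·S⁻¹ = [-1020/7669; -159187/421795]
step 1: x' = x̄ + K·y = [-8450/7669, -428324/421795]
step 1: P' = (I − K·H)·P̄ = [21963/7669 7661/7669; 7661/7669 193514/421795]
step 2: x̄ = F·x = [-72852/421795, -2250898/421795]
step 2: P̄ = F·P·Fᵀ + Q = [2656871/421795 5631024/421795; 5631024/421795 17967386/421795]
step 2: y = z − H·x̄ = [-7523432/421795]
step 2: S = H·P̄·Hᵀ + R = [130998996/421795]
step 2: K = P̄·Hᵀ·S⁻¹ = [-14236201/130998996; -423431/1149114]
step 2: x' = x̄ + K·y = [57825218/32749749, 710198/574557]
step 2: P' = (I − K·H)·P̄ = [344665097/130998996 1049419/1149114; 1049419/1149114 81825/191519]

step 0: x' = [1122/167, 437/167], P' = [4413/334 727/167; 727/167 258/167]
step 1: x' = [-8450/7669, -428324/421795], P' = [21963/7669 7661/7669; 7661/7669 193514/421795]
step 2: x' = [57825218/32749749, 710198/574557], P' = [344665097/130998996 1049419/1149114; 1049419/1149114 81825/191519]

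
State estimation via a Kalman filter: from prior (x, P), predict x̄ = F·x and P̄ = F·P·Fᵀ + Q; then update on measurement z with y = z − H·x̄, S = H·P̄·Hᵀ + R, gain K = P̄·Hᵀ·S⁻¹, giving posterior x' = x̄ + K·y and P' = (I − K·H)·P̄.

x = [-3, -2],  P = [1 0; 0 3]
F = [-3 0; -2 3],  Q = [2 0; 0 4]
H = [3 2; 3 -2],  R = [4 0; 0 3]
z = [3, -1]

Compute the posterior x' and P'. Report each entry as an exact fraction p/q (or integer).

x' = [25677/51869, 49744/51869]
P' = [9904/51869 2166/51869; 2166/51869 22407/51869]

x̄ = F·x = [9, 0]
P̄ = F·P·Fᵀ + Q = [11 6; 6 35]
y = z − H·x̄ = [-24, -28]
S = H·P̄·Hᵀ + R = [315 -41; -41 170]
K = P̄·Hᵀ·S⁻¹ = [8511/51869 8460/51869; 12828/51869 -12772/51869]
x' = x̄ + K·y = [25677/51869, 49744/51869]
P' = (I − K·H)·P̄ = [9904/51869 2166/51869; 2166/51869 22407/51869]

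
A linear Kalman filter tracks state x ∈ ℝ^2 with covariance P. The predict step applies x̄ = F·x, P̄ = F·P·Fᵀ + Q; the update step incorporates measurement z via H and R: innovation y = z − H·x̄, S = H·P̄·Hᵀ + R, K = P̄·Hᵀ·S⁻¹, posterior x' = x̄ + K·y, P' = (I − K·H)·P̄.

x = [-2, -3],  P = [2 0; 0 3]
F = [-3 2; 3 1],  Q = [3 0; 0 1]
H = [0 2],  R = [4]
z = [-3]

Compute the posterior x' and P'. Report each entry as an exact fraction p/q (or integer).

x̄ = F·x = [0, -9]
P̄ = F·P·Fᵀ + Q = [33 -12; -12 22]
y = z − H·x̄ = [15]
S = H·P̄·Hᵀ + R = [92]
K = P̄·Hᵀ·S⁻¹ = [-6/23; 11/23]
x' = x̄ + K·y = [-90/23, -42/23]
P' = (I − K·H)·P̄ = [615/23 -12/23; -12/23 22/23]

x' = [-90/23, -42/23]
P' = [615/23 -12/23; -12/23 22/23]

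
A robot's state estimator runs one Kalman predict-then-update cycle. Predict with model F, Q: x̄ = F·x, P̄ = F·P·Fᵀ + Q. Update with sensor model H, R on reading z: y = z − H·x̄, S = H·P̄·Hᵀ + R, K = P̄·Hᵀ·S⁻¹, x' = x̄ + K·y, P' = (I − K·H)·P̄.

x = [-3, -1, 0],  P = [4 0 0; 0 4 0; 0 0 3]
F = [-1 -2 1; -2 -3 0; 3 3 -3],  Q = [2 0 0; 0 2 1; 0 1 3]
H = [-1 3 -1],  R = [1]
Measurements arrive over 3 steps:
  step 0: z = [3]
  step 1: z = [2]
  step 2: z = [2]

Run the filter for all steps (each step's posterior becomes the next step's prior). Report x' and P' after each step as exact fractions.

step 0: x' = [-83/343, 45/98, -489/343], P' = [1847/343 2/49 -1863/343; 2/49 27/14 268/49; -1863/343 268/49 7608/343]
step 1: x' = [-17201/20778, 17411/20778, 18757/13852], P' = [466352/51945 -344537/51945 -1005853/34630; -344537/51945 951649/103890 1173353/34630; -1005853/34630 1173353/34630 9084801/69260]
step 2: x' = [4603728/5674447, -257935/333791, -58192827/11348894], P' = [161858089/5674447 -10021500/333791 -1349213193/11348894; -10021500/333791 123952861/3337910 471801653/3337910; -1349213193/11348894 471801653/3337910 30867242493/56744470]

step 0: x̄ = F·x = [5, 9, -12]
step 0: P̄ = F·P·Fᵀ + Q = [25 32 -45; 32 54 -59; -45 -59 102]
step 0: y = z − H·x̄ = [-31]
step 0: S = H·P̄·Hᵀ + R = [686]
step 0: K = P̄·Hᵀ·S⁻¹ = [58/343; 27/98; -117/343]
step 0: x' = x̄ + K·y = [-83/343, 45/98, -489/343]
step 0: P' = (I − K·H)·P̄ = [1847/343 2/49 -1863/343; 2/49 27/14 268/49; -1863/343 268/49 7608/343]
step 1: x̄ = F·x = [-103/49, -613/686, 69/14]
step 1: P̄ = F·P·Fᵀ + Q = [185/7 837/49 -78; 837/49 28391/686 -457/14; -78 -457/14 537/2]
step 1: y = z − H·x̄ = [2575/343]
step 1: S = H·P̄·Hᵀ + R = [207780/343]
step 1: K = P̄·Hᵀ·S⁻¹ = [17633/103890; 11981/51945; -32977/69260]
step 1: x' = x̄ + K·y = [-17201/20778, 17411/20778, 18757/13852]
step 1: P' = (I − K·H)·P̄ = [466352/51945 -344537/51945 -1005853/34630; -344537/51945 951649/103890 1173353/34630; -1005853/34630 1173353/34630 9084801/69260]
step 2: x̄ = F·x = [21029/41556, -17831/20778, -55851/13852]
step 2: P̄ = F·P·Fᵀ + Q = [3109147/41556 -354655/20778 -3948369/13852; -354655/20778 4234549/103890 1642352/17315; -3948369/13852 1642352/17315 78978219/69260]
step 2: y = z − H·x̄ = [21787/20778]
step 2: S = H·P̄·Hᵀ + R = [5674447/10389]
step 2: K = P̄·Hᵀ·S⁻¹ = [3304015/11348894; 27193/333791; -11858445/11348894]
step 2: x' = x̄ + K·y = [4603728/5674447, -257935/333791, -58192827/11348894]
step 2: P' = (I − K·H)·P̄ = [161858089/5674447 -10021500/333791 -1349213193/11348894; -10021500/333791 123952861/3337910 471801653/3337910; -1349213193/11348894 471801653/3337910 30867242493/56744470]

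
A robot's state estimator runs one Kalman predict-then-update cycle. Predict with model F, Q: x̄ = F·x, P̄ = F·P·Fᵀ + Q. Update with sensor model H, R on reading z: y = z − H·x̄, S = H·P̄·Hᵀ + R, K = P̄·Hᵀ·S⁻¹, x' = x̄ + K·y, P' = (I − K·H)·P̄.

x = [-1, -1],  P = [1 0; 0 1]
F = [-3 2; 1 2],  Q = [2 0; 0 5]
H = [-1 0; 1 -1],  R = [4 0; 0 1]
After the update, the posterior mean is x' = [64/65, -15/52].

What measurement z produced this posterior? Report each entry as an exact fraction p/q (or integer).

z = [-2, 1]

x̄ = F·x = [1, -3]
P̄ = F·P·Fᵀ + Q = [15 1; 1 10]
S = H·P̄·Hᵀ + R = [19 -14; -14 24]
K = P̄·Hᵀ·S⁻¹ = [-41/65 14/65; -15/26 -37/52]
x' − x̄ = [-1/65, 141/52] = K·y
y = (KᵀK)⁻¹·Kᵀ·(x' − x̄) = [-1, -3]
z = y + H·x̄ = [-1, -3] + [-1, 4] = [-2, 1]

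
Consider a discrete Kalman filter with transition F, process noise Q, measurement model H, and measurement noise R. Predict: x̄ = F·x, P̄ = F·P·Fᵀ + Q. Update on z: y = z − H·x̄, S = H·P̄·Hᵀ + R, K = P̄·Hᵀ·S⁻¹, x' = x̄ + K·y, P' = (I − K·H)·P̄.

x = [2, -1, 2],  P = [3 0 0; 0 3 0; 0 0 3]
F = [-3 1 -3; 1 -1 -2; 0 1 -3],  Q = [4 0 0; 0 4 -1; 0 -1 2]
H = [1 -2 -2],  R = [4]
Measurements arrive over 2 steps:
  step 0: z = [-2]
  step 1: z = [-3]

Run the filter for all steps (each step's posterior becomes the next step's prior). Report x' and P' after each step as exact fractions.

step 0: x̄ = F·x = [-13, -1, -7]
step 0: P̄ = F·P·Fᵀ + Q = [61 6 30; 6 22 14; 30 14 32]
step 0: y = z − H·x̄ = [-5]
step 0: S = H·P̄·Hᵀ + R = [249]
step 0: K = P̄·Hᵀ·S⁻¹ = [-11/249; -22/83; -62/249]
step 0: x' = x̄ + K·y = [-3182/249, 27/83, -1433/249]
step 0: P' = (I − K·H)·P̄ = [15068/249 256/83 6788/249; 256/83 374/83 -202/83; 6788/249 -202/83 4124/249]
step 1: x̄ = F·x = [4642/83, -397/249, 1460/83]
step 1: P̄ = F·P·Fᵀ + Q = [98686/83 416/83 33554/83; 416/83 2570/249 1057/83; 33554/83 1057/83 14124/83]
step 1: y = z − H·x̄ = [-6707/249]
step 1: S = H·P̄·Hᵀ + R = [94550/249]
step 1: K = P̄·Hᵀ·S⁻¹ = [46119/47275; -5117/47275; 4788/47275]
step 1: x' = x̄ + K·y = [1401733/47275, 62456/47275, 702616/47275]
step 1: P' = (I − K·H)·P̄ = [39125372/47275 2132454/47275 17337994/47275; 2132454/47275 277628/47275 798833/47275; 17337994/47275 798833/47275 7860588/47275]

step 0: x' = [-3182/249, 27/83, -1433/249], P' = [15068/249 256/83 6788/249; 256/83 374/83 -202/83; 6788/249 -202/83 4124/249]
step 1: x' = [1401733/47275, 62456/47275, 702616/47275], P' = [39125372/47275 2132454/47275 17337994/47275; 2132454/47275 277628/47275 798833/47275; 17337994/47275 798833/47275 7860588/47275]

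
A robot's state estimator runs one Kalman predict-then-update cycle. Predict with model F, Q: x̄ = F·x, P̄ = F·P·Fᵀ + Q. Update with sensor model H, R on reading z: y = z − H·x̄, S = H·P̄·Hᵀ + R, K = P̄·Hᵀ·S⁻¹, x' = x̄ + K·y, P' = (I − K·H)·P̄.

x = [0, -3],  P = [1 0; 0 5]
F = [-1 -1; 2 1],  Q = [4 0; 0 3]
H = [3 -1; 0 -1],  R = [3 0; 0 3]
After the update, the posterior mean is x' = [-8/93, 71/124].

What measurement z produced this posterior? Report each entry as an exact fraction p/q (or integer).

x̄ = F·x = [3, -3]
P̄ = F·P·Fᵀ + Q = [10 -7; -7 12]
S = H·P̄·Hᵀ + R = [147 33; 33 15]
K = P̄·Hᵀ·S⁻¹ = [9/31 -16/93; -11/124 -75/124]
x' − x̄ = [-287/93, 443/124] = K·y
y = (KᵀK)⁻¹·Kᵀ·(x' − x̄) = [-13, -4]
z = y + H·x̄ = [-13, -4] + [12, 3] = [-1, -1]

z = [-1, -1]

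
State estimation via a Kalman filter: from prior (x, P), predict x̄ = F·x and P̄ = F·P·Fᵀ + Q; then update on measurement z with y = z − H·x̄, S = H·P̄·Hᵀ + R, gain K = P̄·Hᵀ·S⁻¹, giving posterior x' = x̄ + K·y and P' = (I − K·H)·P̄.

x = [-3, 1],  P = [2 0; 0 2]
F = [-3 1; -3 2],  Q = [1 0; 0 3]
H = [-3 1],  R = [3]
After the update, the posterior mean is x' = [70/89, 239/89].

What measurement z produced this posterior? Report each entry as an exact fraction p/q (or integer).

x̄ = F·x = [10, 11]
P̄ = F·P·Fᵀ + Q = [21 22; 22 29]
S = H·P̄·Hᵀ + R = [89]
K = P̄·Hᵀ·S⁻¹ = [-41/89; -37/89]
x' − x̄ = [-820/89, -740/89] = K·y
y = (KᵀK)⁻¹·Kᵀ·(x' − x̄) = [20]
z = y + H·x̄ = [20] + [-19] = [1]

z = [1]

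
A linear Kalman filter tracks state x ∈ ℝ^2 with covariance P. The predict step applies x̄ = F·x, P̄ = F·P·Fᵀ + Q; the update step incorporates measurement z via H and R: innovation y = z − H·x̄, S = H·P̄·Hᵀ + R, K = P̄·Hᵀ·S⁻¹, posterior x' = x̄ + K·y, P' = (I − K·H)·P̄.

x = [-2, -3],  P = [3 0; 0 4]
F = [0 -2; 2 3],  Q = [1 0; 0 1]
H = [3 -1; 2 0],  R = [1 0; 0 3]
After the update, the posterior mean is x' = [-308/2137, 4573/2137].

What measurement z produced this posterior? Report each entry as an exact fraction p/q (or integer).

x̄ = F·x = [6, -13]
P̄ = F·P·Fᵀ + Q = [17 -24; -24 49]
S = H·P̄·Hᵀ + R = [347 150; 150 71]
K = P̄·Hᵀ·S⁻¹ = [225/2137 548/2137; -1391/2137 1494/2137]
x' − x̄ = [-13130/2137, 32354/2137] = K·y
y = (KᵀK)⁻¹·Kᵀ·(x' − x̄) = [-34, -10]
z = y + H·x̄ = [-34, -10] + [31, 12] = [-3, 2]

z = [-3, 2]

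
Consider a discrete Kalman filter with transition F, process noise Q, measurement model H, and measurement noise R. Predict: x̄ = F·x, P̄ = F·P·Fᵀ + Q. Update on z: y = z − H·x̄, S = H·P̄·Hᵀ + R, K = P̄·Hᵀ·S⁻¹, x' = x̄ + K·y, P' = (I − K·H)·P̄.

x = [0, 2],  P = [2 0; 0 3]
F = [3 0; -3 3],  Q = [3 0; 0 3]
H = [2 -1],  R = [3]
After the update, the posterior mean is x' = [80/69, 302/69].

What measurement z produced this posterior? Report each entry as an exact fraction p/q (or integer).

z = [-2]

x̄ = F·x = [0, 6]
P̄ = F·P·Fᵀ + Q = [21 -18; -18 48]
S = H·P̄·Hᵀ + R = [207]
K = P̄·Hᵀ·S⁻¹ = [20/69; -28/69]
x' − x̄ = [80/69, -112/69] = K·y
y = (KᵀK)⁻¹·Kᵀ·(x' − x̄) = [4]
z = y + H·x̄ = [4] + [-6] = [-2]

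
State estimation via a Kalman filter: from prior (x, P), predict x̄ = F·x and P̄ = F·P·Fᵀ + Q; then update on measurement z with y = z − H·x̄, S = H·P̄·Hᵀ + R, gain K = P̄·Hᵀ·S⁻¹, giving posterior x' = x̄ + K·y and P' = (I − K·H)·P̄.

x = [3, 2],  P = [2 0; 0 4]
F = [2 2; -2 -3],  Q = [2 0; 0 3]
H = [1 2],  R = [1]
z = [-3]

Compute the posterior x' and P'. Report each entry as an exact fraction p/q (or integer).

x̄ = F·x = [10, -12]
P̄ = F·P·Fᵀ + Q = [26 -32; -32 47]
y = z − H·x̄ = [11]
S = H·P̄·Hᵀ + R = [87]
K = P̄·Hᵀ·S⁻¹ = [-38/87; 62/87]
x' = x̄ + K·y = [452/87, -362/87]
P' = (I − K·H)·P̄ = [818/87 -428/87; -428/87 245/87]

x' = [452/87, -362/87]
P' = [818/87 -428/87; -428/87 245/87]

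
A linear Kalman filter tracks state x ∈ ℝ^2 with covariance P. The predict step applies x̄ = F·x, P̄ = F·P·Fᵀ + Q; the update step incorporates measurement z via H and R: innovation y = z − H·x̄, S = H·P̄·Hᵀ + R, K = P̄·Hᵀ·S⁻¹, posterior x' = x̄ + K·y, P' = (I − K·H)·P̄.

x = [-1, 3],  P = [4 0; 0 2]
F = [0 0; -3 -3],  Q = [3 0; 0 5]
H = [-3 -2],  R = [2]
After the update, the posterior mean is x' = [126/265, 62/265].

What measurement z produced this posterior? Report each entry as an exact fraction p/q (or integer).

z = [-2]

x̄ = F·x = [0, -6]
P̄ = F·P·Fᵀ + Q = [3 0; 0 59]
S = H·P̄·Hᵀ + R = [265]
K = P̄·Hᵀ·S⁻¹ = [-9/265; -118/265]
x' − x̄ = [126/265, 1652/265] = K·y
y = (KᵀK)⁻¹·Kᵀ·(x' − x̄) = [-14]
z = y + H·x̄ = [-14] + [12] = [-2]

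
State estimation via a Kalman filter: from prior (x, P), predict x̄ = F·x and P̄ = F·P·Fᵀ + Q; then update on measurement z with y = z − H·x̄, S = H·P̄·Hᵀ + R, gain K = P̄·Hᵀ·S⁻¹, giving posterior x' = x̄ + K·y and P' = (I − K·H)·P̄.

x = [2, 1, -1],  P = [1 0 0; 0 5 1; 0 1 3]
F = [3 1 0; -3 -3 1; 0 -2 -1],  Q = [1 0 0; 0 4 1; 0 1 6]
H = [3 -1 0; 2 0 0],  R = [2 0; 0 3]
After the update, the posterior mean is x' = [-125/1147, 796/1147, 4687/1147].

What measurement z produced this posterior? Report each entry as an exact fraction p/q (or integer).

x̄ = F·x = [7, -10, -1]
P̄ = F·P·Fᵀ + Q = [15 -23 -11; -23 55 29; -11 29 33]
S = H·P̄·Hᵀ + R = [330 136; 136 63]
K = P̄·Hᵀ·S⁻¹ = [102/1147 326/1147; -778/1147 842/1147; -457/1147 586/1147]
x' − x̄ = [-8154/1147, 12266/1147, 5834/1147] = K·y
y = (KᵀK)⁻¹·Kᵀ·(x' − x̄) = [-32, -15]
z = y + H·x̄ = [-32, -15] + [31, 14] = [-1, -1]

z = [-1, -1]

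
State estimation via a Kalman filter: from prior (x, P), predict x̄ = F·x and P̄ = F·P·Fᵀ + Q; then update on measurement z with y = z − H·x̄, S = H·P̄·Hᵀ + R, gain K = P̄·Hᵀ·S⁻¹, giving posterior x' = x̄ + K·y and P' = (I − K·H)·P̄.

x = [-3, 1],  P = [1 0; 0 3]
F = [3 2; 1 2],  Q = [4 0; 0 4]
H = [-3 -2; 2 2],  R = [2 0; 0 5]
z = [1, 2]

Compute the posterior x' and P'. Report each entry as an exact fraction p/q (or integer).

x' = [-8627/3751, 11243/3751]
P' = [5850/3751 -7450/3751; -7450/3751 10770/3751]

x̄ = F·x = [-7, -1]
P̄ = F·P·Fᵀ + Q = [25 15; 15 17]
y = z − H·x̄ = [-22, 18]
S = H·P̄·Hᵀ + R = [475 -368; -368 293]
K = P̄·Hᵀ·S⁻¹ = [-1325/3751 -640/3751; 405/3751 1328/3751]
x' = x̄ + K·y = [-8627/3751, 11243/3751]
P' = (I − K·H)·P̄ = [5850/3751 -7450/3751; -7450/3751 10770/3751]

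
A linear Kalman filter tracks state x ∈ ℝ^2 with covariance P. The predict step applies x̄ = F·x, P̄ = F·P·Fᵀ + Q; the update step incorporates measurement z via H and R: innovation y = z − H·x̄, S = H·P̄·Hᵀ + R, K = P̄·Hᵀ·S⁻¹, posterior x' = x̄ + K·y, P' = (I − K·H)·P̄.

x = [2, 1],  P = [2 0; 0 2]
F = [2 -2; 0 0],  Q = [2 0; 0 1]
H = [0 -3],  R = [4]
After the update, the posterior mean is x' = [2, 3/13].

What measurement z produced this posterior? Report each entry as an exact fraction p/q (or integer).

z = [-1]

x̄ = F·x = [2, 0]
P̄ = F·P·Fᵀ + Q = [18 0; 0 1]
S = H·P̄·Hᵀ + R = [13]
K = P̄·Hᵀ·S⁻¹ = [0; -3/13]
x' − x̄ = [0, 3/13] = K·y
y = (KᵀK)⁻¹·Kᵀ·(x' − x̄) = [-1]
z = y + H·x̄ = [-1] + [0] = [-1]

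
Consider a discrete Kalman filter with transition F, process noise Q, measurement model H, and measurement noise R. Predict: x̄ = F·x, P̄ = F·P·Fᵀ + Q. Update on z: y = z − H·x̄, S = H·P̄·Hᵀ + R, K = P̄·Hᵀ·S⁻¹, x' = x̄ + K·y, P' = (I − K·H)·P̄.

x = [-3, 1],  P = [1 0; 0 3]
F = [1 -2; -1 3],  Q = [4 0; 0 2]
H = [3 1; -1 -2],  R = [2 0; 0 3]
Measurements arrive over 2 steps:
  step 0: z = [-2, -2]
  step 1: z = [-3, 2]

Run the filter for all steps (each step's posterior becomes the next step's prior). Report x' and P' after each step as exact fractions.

step 0: x' = [-5263/4060, 999/580], P' = [1741/4060 -293/580; -293/580 643/580]
step 1: x' = [-1755419/1733725, -161034/1733725], P' = [729518/1733725 -846292/1733725; -846292/1733725 1858688/1733725]

step 0: x̄ = F·x = [-5, 6]
step 0: P̄ = F·P·Fᵀ + Q = [17 -19; -19 30]
step 0: y = z − H·x̄ = [7, 5]
step 0: S = H·P̄·Hᵀ + R = [71 22; 22 64]
step 0: K = P̄·Hᵀ·S⁻¹ = [793/2030 787/4060; -59/290 -331/580]
step 0: x' = x̄ + K·y = [-5263/4060, 999/580]
step 0: P' = (I − K·H)·P̄ = [1741/4060 -293/580; -293/580 643/580]
step 1: x̄ = F·x = [-19249/4060, 13121/2030]
step 1: P̄ = F·P·Fᵀ + Q = [44189/4060 -19501/2030; -19501/2030 15669/1015]
step 1: y = z − H·x̄ = [3865/812, 8271/812]
step 1: S = H·P̄·Hᵀ + R = [46897/812 3019/812; 3019/812 30213/812]
step 1: K = P̄·Hᵀ·S⁻¹ = [671131/1733725 321022/1733725; -340094/1733725 -957028/1733725]
step 1: x' = x̄ + K·y = [-1755419/1733725, -161034/1733725]
step 1: P' = (I − K·H)·P̄ = [729518/1733725 -846292/1733725; -846292/1733725 1858688/1733725]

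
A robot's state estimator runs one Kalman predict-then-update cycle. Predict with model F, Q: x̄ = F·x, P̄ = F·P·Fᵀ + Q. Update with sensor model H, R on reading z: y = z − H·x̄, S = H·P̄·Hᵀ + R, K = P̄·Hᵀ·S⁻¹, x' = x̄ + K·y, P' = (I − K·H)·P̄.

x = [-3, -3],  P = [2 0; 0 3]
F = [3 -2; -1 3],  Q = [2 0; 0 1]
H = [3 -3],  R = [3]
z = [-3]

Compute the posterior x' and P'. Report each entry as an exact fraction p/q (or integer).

x' = [-1665/331, -1338/331]
P' = [1184/331 1128/331; 1128/331 1182/331]

x̄ = F·x = [-3, -6]
P̄ = F·P·Fᵀ + Q = [32 -24; -24 30]
y = z − H·x̄ = [-12]
S = H·P̄·Hᵀ + R = [993]
K = P̄·Hᵀ·S⁻¹ = [56/331; -54/331]
x' = x̄ + K·y = [-1665/331, -1338/331]
P' = (I − K·H)·P̄ = [1184/331 1128/331; 1128/331 1182/331]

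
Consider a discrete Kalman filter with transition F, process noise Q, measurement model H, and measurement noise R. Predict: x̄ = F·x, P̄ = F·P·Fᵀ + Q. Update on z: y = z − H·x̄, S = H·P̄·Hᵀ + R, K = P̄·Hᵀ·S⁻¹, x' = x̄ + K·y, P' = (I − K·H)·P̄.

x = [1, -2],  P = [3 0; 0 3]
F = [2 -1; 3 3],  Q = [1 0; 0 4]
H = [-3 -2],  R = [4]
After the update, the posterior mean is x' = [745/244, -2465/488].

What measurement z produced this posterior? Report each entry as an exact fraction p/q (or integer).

z = [1]

x̄ = F·x = [4, -3]
P̄ = F·P·Fᵀ + Q = [16 9; 9 58]
S = H·P̄·Hᵀ + R = [488]
K = P̄·Hᵀ·S⁻¹ = [-33/244; -143/488]
x' − x̄ = [-231/244, -1001/488] = K·y
y = (KᵀK)⁻¹·Kᵀ·(x' − x̄) = [7]
z = y + H·x̄ = [7] + [-6] = [1]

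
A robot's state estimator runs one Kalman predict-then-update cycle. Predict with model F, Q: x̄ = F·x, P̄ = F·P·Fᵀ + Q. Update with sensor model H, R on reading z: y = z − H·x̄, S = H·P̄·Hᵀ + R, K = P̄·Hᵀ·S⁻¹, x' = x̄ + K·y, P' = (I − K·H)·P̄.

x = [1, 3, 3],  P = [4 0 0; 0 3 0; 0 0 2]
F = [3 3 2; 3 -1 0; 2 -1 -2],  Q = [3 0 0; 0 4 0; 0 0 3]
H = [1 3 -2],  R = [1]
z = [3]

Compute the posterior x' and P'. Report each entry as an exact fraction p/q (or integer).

x̄ = F·x = [18, 0, -7]
P̄ = F·P·Fᵀ + Q = [74 27 7; 27 43 27; 7 27 30]
y = z − H·x̄ = [-29]
S = H·P̄·Hᵀ + R = [392]
K = P̄·Hᵀ·S⁻¹ = [141/392; 51/196; 1/14]
x' = x̄ + K·y = [2967/392, -1479/196, -127/14]
P' = (I − K·H)·P̄ = [9127/392 -1899/196 -43/14; -1899/196 1613/98 138/7; -43/14 138/7 28]

x' = [2967/392, -1479/196, -127/14]
P' = [9127/392 -1899/196 -43/14; -1899/196 1613/98 138/7; -43/14 138/7 28]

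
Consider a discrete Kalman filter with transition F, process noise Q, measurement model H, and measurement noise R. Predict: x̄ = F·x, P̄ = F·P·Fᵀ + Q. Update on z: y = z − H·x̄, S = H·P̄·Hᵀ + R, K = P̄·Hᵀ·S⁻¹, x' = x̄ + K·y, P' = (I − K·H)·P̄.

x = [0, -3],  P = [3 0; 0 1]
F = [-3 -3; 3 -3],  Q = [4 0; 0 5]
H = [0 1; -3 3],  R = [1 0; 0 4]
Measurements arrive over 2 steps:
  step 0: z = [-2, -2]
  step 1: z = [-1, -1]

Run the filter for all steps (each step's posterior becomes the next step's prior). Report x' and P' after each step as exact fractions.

step 0: x̄ = F·x = [9, 9]
step 0: P̄ = F·P·Fᵀ + Q = [40 -18; -18 41]
step 0: y = z − H·x̄ = [-11, -2]
step 0: S = H·P̄·Hᵀ + R = [42 177; 177 1057]
step 0: K = P̄·Hᵀ·S⁻¹ = [3924/4355 -1374/4355; 12008/13065 59/4355]
step 0: x' = x̄ + K·y = [-1221/4355, -14857/13065]
step 0: P' = (I − K·H)·P̄ = [5756/4355 3924/4355; 3924/4355 12008/13065]
step 1: x̄ = F·x = [3704/871, 11194/4355]
step 1: P̄ = F·P·Fᵀ + Q = [35176/871 -3156/871; -3156/871 38971/4355]
step 1: y = z − H·x̄ = [-15549/4355, 17623/4355]
step 1: S = H·P̄·Hᵀ + R = [43326/4355 164253/4355; 164253/4355 2235119/4355]
step 1: K = P̄·Hᵀ·S⁻¹ = [4529048/5347089 -569452/1782363; 13806148/16041267 54751/5347089]
step 1: x' = x̄ + K·y = [-114844/1782363, -2465459/5347089]
step 1: P' = (I − K·H)·P̄ = [2268952/1782363 4529048/5347089; 4529048/5347089 13806148/16041267]

step 0: x' = [-1221/4355, -14857/13065], P' = [5756/4355 3924/4355; 3924/4355 12008/13065]
step 1: x' = [-114844/1782363, -2465459/5347089], P' = [2268952/1782363 4529048/5347089; 4529048/5347089 13806148/16041267]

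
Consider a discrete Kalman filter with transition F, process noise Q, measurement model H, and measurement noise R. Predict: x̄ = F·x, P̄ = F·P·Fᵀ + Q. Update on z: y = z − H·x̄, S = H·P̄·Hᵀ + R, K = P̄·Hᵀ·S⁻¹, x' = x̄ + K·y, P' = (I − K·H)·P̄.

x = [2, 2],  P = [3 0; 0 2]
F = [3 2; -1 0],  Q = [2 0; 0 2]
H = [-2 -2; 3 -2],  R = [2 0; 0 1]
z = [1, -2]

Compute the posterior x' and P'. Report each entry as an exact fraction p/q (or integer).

x' = [-314/571, 90/571]
P' = [661/5710 407/5710; 407/5710 1149/5710]

x̄ = F·x = [10, -2]
P̄ = F·P·Fᵀ + Q = [37 -9; -9 5]
y = z − H·x̄ = [17, -36]
S = H·P̄·Hᵀ + R = [98 -184; -184 462]
K = P̄·Hᵀ·S⁻¹ = [-534/2855 1169/5710; -778/2855 -1077/5710]
x' = x̄ + K·y = [-314/571, 90/571]
P' = (I − K·H)·P̄ = [661/5710 407/5710; 407/5710 1149/5710]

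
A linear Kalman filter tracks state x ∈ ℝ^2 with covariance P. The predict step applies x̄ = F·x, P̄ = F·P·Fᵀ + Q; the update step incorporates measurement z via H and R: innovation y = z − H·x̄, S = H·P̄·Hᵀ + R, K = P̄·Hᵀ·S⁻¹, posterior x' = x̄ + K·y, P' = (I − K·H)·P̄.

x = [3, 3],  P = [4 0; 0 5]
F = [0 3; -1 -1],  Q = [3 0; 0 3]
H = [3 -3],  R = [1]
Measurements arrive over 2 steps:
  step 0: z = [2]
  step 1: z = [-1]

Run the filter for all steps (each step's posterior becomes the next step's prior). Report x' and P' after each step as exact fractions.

step 0: x̄ = F·x = [9, -6]
step 0: P̄ = F·P·Fᵀ + Q = [48 -15; -15 12]
step 0: y = z − H·x̄ = [-43]
step 0: S = H·P̄·Hᵀ + R = [811]
step 0: K = P̄·Hᵀ·S⁻¹ = [189/811; -81/811]
step 0: x' = x̄ + K·y = [-828/811, -1383/811]
step 0: P' = (I − K·H)·P̄ = [3207/811 3144/811; 3144/811 3171/811]
step 1: x̄ = F·x = [-4149/811, 2211/811]
step 1: P̄ = F·P·Fᵀ + Q = [30972/811 -18945/811; -18945/811 15099/811]
step 1: y = z − H·x̄ = [18269/811]
step 1: S = H·P̄·Hᵀ + R = [756460/811]
step 1: K = P̄·Hᵀ·S⁻¹ = [149751/756460; -25533/189115]
step 1: x' = x̄ + K·y = [-496611/756460, -59592/189115]
step 1: P' = (I − K·H)·P̄ = [1237629/756460 296928/189115; 296928/189115 305439/189115]

step 0: x' = [-828/811, -1383/811], P' = [3207/811 3144/811; 3144/811 3171/811]
step 1: x' = [-496611/756460, -59592/189115], P' = [1237629/756460 296928/189115; 296928/189115 305439/189115]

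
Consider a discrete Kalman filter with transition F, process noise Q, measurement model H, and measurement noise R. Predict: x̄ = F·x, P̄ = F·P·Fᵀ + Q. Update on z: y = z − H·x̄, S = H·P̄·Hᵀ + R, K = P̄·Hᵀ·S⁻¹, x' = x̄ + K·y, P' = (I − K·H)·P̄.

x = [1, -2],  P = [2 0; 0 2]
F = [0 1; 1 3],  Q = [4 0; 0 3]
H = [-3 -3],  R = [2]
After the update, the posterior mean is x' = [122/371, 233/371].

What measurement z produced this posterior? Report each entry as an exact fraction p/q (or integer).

x̄ = F·x = [-2, -5]
P̄ = F·P·Fᵀ + Q = [6 6; 6 23]
S = H·P̄·Hᵀ + R = [371]
K = P̄·Hᵀ·S⁻¹ = [-36/371; -87/371]
x' − x̄ = [864/371, 2088/371] = K·y
y = (KᵀK)⁻¹·Kᵀ·(x' − x̄) = [-24]
z = y + H·x̄ = [-24] + [21] = [-3]

z = [-3]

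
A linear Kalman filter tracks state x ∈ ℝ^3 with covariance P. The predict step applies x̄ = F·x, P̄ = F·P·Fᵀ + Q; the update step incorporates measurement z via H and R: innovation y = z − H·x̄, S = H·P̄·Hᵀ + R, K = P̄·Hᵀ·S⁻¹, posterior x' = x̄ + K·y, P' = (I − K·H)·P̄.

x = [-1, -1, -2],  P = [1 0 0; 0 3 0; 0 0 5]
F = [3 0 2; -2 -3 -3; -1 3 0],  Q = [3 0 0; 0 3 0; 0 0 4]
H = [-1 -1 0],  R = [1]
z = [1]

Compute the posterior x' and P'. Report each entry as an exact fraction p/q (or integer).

x' = [-13/2, 45/8, 3/2]
P' = [158/5 -317/10 -29/5; -317/10 1311/40 51/10; -29/5 51/10 62/5]

x̄ = F·x = [-7, 11, -2]
P̄ = F·P·Fᵀ + Q = [32 -36 -3; -36 79 -25; -3 -25 32]
y = z − H·x̄ = [5]
S = H·P̄·Hᵀ + R = [40]
K = P̄·Hᵀ·S⁻¹ = [1/10; -43/40; 7/10]
x' = x̄ + K·y = [-13/2, 45/8, 3/2]
P' = (I − K·H)·P̄ = [158/5 -317/10 -29/5; -317/10 1311/40 51/10; -29/5 51/10 62/5]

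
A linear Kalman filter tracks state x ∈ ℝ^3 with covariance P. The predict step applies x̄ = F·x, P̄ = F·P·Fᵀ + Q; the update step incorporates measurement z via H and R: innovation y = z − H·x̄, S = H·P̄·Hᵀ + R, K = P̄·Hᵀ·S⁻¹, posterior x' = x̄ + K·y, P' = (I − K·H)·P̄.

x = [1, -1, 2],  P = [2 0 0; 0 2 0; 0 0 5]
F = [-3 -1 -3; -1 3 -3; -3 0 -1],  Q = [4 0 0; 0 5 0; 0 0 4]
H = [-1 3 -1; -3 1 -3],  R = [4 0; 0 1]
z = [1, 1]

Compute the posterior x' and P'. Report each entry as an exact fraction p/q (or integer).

x' = [91681/225952, 2481/14122, -155741/225952]
P' = [2079003/451904 5211/28244 -2016015/451904; 5211/28244 4042/7061 1353/28244; -2016015/451904 1353/28244 2044467/451904]

x̄ = F·x = [-8, -10, -5]
P̄ = F·P·Fᵀ + Q = [69 45 33; 45 70 21; 33 21 27]
y = z − H·x̄ = [18, -28]
S = H·P̄·Hᵀ + R = [400 36; 36 1133]
K = P̄·Hᵀ·S⁻¹ = [46785/451904 -26397/112976; 10485/28244 -881/7061; 9123/451904 -15927/112976]
x' = x̄ + K·y = [91681/225952, 2481/14122, -155741/225952]
P' = (I − K·H)·P̄ = [2079003/451904 5211/28244 -2016015/451904; 5211/28244 4042/7061 1353/28244; -2016015/451904 1353/28244 2044467/451904]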